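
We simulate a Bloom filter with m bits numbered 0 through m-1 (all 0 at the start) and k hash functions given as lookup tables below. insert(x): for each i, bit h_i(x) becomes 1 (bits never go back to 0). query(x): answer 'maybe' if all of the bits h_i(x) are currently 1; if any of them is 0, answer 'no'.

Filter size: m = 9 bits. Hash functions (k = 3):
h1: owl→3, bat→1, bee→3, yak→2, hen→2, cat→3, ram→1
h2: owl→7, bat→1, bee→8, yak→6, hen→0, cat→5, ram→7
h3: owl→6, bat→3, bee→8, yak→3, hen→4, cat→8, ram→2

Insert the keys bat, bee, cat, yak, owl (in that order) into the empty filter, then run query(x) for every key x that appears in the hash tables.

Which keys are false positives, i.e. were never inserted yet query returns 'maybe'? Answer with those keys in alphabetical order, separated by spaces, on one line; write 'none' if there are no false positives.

Start: bits=000000000
After insert 'bat': sets bits 1 3 -> bits=010100000
After insert 'bee': sets bits 3 8 -> bits=010100001
After insert 'cat': sets bits 3 5 8 -> bits=010101001
After insert 'yak': sets bits 2 3 6 -> bits=011101101
After insert 'owl': sets bits 3 6 7 -> bits=011101111
Not inserted: hen ram — query each against bits=011101111:
query hen: checks bit0=0, bit2=1, bit4=0 (has a 0) -> no => not a false positive
query ram: checks bit1=1, bit2=1, bit7=1 (all 1) -> maybe => FALSE POSITIVE
False positives (alphabetical): ram

Answer: ram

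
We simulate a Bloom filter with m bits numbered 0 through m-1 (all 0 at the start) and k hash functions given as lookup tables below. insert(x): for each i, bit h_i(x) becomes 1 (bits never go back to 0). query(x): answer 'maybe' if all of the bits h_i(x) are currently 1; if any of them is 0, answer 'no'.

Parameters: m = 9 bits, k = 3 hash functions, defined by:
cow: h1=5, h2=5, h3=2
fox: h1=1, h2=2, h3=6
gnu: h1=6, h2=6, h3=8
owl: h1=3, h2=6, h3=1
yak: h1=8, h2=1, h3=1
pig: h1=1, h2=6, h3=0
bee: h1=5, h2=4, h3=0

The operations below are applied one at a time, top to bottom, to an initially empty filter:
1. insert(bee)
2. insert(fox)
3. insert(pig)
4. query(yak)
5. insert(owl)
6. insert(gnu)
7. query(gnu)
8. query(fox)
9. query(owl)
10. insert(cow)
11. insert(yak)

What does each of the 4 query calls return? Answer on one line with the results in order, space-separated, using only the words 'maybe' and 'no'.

Start: bits=000000000
Op 1: insert bee -> sets bits 0 4 5 -> bits=100011000
Op 2: insert fox -> sets bits 1 2 6 -> bits=111011100
Op 3: insert pig -> sets bits 0 1 6 -> bits=111011100
Op 4: query yak -> checks bit1=1, bit8=0 (has a 0) -> no
Op 5: insert owl -> sets bits 1 3 6 -> bits=111111100
Op 6: insert gnu -> sets bits 6 8 -> bits=111111101
Op 7: query gnu -> checks bit6=1, bit8=1 (all 1) -> maybe
Op 8: query fox -> checks bit1=1, bit2=1, bit6=1 (all 1) -> maybe
Op 9: query owl -> checks bit1=1, bit3=1, bit6=1 (all 1) -> maybe
Op 10: insert cow -> sets bits 2 5 -> bits=111111101
Op 11: insert yak -> sets bits 1 8 -> bits=111111101
Query results in order: no maybe maybe maybe

Answer: no maybe maybe maybe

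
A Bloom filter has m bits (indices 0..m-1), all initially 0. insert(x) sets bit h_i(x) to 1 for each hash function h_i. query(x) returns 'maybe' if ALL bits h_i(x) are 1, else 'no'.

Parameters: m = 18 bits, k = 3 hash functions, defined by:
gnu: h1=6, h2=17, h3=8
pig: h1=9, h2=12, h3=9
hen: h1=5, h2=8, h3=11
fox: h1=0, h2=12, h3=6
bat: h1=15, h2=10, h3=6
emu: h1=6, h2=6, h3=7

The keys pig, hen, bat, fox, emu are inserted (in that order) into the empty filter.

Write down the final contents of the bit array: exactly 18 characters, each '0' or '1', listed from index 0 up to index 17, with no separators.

Answer: 100001111111100100

Derivation:
Start: bits=000000000000000000
After insert 'pig': sets bits 9 12 -> bits=000000000100100000
After insert 'hen': sets bits 5 8 11 -> bits=000001001101100000
After insert 'bat': sets bits 6 10 15 -> bits=000001101111100100
After insert 'fox': sets bits 0 6 12 -> bits=100001101111100100
After insert 'emu': sets bits 6 7 -> bits=100001111111100100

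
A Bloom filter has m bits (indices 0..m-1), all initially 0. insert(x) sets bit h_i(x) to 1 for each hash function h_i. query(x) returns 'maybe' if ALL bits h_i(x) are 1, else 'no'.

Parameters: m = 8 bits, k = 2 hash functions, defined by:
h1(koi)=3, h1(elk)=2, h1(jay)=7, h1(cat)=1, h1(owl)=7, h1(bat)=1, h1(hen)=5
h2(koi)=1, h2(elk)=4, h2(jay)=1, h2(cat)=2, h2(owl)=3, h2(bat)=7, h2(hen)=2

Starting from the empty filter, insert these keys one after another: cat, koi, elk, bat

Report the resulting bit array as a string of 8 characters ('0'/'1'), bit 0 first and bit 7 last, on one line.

Start: bits=00000000
After insert 'cat': sets bits 1 2 -> bits=01100000
After insert 'koi': sets bits 1 3 -> bits=01110000
After insert 'elk': sets bits 2 4 -> bits=01111000
After insert 'bat': sets bits 1 7 -> bits=01111001

Answer: 01111001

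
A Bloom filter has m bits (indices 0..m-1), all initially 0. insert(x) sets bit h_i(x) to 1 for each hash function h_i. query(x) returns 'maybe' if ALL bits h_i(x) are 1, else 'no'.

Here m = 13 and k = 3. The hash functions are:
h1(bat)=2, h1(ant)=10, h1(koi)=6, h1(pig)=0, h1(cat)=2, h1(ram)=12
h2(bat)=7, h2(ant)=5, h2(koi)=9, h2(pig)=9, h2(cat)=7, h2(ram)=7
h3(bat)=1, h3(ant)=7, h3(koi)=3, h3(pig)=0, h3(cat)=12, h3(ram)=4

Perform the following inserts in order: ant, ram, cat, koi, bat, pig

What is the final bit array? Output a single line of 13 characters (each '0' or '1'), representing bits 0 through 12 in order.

Answer: 1111111101101

Derivation:
Start: bits=0000000000000
After insert 'ant': sets bits 5 7 10 -> bits=0000010100100
After insert 'ram': sets bits 4 7 12 -> bits=0000110100101
After insert 'cat': sets bits 2 7 12 -> bits=0010110100101
After insert 'koi': sets bits 3 6 9 -> bits=0011111101101
After insert 'bat': sets bits 1 2 7 -> bits=0111111101101
After insert 'pig': sets bits 0 9 -> bits=1111111101101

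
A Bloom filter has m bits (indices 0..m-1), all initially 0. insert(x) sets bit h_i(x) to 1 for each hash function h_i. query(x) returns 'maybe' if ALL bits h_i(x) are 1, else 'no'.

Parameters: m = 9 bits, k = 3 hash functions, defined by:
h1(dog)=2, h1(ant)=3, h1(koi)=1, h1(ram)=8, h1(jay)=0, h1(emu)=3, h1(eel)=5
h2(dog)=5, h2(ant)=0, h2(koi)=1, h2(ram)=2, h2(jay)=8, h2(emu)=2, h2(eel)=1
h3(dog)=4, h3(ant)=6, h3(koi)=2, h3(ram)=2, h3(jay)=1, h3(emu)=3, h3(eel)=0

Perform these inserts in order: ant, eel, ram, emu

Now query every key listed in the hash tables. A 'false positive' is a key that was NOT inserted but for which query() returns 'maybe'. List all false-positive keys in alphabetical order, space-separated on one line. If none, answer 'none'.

Answer: jay koi

Derivation:
Start: bits=000000000
After insert 'ant': sets bits 0 3 6 -> bits=100100100
After insert 'eel': sets bits 0 1 5 -> bits=110101100
After insert 'ram': sets bits 2 8 -> bits=111101101
After insert 'emu': sets bits 2 3 -> bits=111101101
Not inserted: dog jay koi — query each against bits=111101101:
query dog: checks bit2=1, bit4=0, bit5=1 (has a 0) -> no => not a false positive
query jay: checks bit0=1, bit1=1, bit8=1 (all 1) -> maybe => FALSE POSITIVE
query koi: checks bit1=1, bit2=1 (all 1) -> maybe => FALSE POSITIVE
False positives (alphabetical): jay koi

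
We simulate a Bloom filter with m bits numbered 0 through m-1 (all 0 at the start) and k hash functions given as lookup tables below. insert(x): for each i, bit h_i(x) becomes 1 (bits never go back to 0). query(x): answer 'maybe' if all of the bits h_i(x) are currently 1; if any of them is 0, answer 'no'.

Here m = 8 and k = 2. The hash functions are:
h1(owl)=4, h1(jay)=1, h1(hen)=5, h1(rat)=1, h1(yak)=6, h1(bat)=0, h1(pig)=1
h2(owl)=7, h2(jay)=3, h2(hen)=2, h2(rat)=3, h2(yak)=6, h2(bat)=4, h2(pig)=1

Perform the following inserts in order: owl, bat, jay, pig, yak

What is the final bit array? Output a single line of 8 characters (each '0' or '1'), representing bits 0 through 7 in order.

Answer: 11011011

Derivation:
Start: bits=00000000
After insert 'owl': sets bits 4 7 -> bits=00001001
After insert 'bat': sets bits 0 4 -> bits=10001001
After insert 'jay': sets bits 1 3 -> bits=11011001
After insert 'pig': sets bits 1 -> bits=11011001
After insert 'yak': sets bits 6 -> bits=11011011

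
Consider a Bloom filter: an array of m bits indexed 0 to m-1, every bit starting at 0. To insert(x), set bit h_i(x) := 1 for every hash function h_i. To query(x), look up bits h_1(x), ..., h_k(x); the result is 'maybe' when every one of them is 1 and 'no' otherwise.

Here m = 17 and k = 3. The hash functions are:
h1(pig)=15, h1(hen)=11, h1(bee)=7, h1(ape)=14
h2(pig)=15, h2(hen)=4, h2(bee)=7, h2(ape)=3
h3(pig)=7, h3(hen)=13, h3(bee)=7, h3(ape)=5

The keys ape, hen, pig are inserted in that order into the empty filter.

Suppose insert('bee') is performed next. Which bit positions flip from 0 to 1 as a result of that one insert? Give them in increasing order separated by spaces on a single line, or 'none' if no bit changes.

Answer: none

Derivation:
Start: bits=00000000000000000
After insert 'ape': sets bits 3 5 14 -> bits=00010100000000100
After insert 'hen': sets bits 4 11 13 -> bits=00011100000101100
After insert 'pig': sets bits 7 15 -> bits=00011101000101110
insert 'bee' would touch bits 7; currently bit7=1
Bits that are 0 among those (would change 0->1): none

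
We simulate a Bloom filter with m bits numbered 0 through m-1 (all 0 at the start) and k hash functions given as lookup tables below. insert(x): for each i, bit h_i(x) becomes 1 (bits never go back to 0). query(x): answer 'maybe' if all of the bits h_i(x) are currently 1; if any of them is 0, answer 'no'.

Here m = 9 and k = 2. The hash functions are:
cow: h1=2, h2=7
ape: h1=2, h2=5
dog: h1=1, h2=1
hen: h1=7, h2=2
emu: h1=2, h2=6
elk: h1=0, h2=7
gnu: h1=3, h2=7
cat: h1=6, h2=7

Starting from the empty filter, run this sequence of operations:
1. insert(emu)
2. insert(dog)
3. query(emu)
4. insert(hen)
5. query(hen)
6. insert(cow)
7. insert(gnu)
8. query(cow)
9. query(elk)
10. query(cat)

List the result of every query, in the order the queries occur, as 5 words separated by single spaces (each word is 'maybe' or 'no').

Start: bits=000000000
Op 1: insert emu -> sets bits 2 6 -> bits=001000100
Op 2: insert dog -> sets bits 1 -> bits=011000100
Op 3: query emu -> checks bit2=1, bit6=1 (all 1) -> maybe
Op 4: insert hen -> sets bits 2 7 -> bits=011000110
Op 5: query hen -> checks bit2=1, bit7=1 (all 1) -> maybe
Op 6: insert cow -> sets bits 2 7 -> bits=011000110
Op 7: insert gnu -> sets bits 3 7 -> bits=011100110
Op 8: query cow -> checks bit2=1, bit7=1 (all 1) -> maybe
Op 9: query elk -> checks bit0=0, bit7=1 (has a 0) -> no
Op 10: query cat -> checks bit6=1, bit7=1 (all 1) -> maybe
Query results in order: maybe maybe maybe no maybe

Answer: maybe maybe maybe no maybe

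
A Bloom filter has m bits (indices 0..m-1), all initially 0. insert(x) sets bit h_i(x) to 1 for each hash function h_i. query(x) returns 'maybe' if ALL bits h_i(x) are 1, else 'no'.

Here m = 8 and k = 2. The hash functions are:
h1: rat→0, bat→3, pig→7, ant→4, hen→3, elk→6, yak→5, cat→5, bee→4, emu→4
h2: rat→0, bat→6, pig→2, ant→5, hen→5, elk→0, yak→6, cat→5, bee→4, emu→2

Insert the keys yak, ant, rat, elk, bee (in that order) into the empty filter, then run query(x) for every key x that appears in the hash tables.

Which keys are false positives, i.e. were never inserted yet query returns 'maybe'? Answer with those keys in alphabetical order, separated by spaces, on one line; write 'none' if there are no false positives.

Start: bits=00000000
After insert 'yak': sets bits 5 6 -> bits=00000110
After insert 'ant': sets bits 4 5 -> bits=00001110
After insert 'rat': sets bits 0 -> bits=10001110
After insert 'elk': sets bits 0 6 -> bits=10001110
After insert 'bee': sets bits 4 -> bits=10001110
Not inserted: bat cat emu hen pig — query each against bits=10001110:
query bat: checks bit3=0, bit6=1 (has a 0) -> no => not a false positive
query cat: checks bit5=1 (all 1) -> maybe => FALSE POSITIVE
query emu: checks bit2=0, bit4=1 (has a 0) -> no => not a false positive
query hen: checks bit3=0, bit5=1 (has a 0) -> no => not a false positive
query pig: checks bit2=0, bit7=0 (has a 0) -> no => not a false positive
False positives (alphabetical): cat

Answer: cat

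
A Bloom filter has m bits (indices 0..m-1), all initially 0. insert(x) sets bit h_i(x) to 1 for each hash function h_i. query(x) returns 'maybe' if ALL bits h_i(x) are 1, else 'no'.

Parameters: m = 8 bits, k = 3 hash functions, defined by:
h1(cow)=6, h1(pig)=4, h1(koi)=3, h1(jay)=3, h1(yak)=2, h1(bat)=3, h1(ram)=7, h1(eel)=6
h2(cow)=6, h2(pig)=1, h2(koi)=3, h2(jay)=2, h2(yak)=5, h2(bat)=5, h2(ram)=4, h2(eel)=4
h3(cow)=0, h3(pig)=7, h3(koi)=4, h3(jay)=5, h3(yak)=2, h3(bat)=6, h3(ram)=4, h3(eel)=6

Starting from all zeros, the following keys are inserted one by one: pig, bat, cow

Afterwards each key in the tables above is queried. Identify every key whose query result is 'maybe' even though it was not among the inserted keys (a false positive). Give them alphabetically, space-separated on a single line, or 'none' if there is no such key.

Start: bits=00000000
After insert 'pig': sets bits 1 4 7 -> bits=01001001
After insert 'bat': sets bits 3 5 6 -> bits=01011111
After insert 'cow': sets bits 0 6 -> bits=11011111
Not inserted: eel jay koi ram yak — query each against bits=11011111:
query eel: checks bit4=1, bit6=1 (all 1) -> maybe => FALSE POSITIVE
query jay: checks bit2=0, bit3=1, bit5=1 (has a 0) -> no => not a false positive
query koi: checks bit3=1, bit4=1 (all 1) -> maybe => FALSE POSITIVE
query ram: checks bit4=1, bit7=1 (all 1) -> maybe => FALSE POSITIVE
query yak: checks bit2=0, bit5=1 (has a 0) -> no => not a false positive
False positives (alphabetical): eel koi ram

Answer: eel koi ram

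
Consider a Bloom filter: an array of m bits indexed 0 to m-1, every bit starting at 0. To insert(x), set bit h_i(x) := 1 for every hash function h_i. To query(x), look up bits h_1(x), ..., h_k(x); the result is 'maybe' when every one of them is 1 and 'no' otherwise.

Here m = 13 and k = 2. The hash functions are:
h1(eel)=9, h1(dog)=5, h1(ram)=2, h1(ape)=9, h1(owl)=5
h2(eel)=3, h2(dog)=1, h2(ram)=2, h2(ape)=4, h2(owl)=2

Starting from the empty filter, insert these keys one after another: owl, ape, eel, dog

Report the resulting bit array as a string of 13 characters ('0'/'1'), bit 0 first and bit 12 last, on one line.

Start: bits=0000000000000
After insert 'owl': sets bits 2 5 -> bits=0010010000000
After insert 'ape': sets bits 4 9 -> bits=0010110001000
After insert 'eel': sets bits 3 9 -> bits=0011110001000
After insert 'dog': sets bits 1 5 -> bits=0111110001000

Answer: 0111110001000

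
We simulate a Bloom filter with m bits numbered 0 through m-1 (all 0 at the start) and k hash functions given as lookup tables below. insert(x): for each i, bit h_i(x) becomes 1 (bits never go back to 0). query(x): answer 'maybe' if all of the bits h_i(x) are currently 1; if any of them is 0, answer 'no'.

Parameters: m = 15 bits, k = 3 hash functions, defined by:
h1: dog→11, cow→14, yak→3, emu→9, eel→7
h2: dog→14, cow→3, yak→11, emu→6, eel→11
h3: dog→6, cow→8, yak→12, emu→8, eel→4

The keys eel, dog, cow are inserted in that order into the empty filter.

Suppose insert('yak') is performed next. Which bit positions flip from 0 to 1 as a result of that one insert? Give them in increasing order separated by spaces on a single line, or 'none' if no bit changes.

Start: bits=000000000000000
After insert 'eel': sets bits 4 7 11 -> bits=000010010001000
After insert 'dog': sets bits 6 11 14 -> bits=000010110001001
After insert 'cow': sets bits 3 8 14 -> bits=000110111001001
insert 'yak' would touch bits 3 11 12; currently bit3=1, bit11=1, bit12=0
Bits that are 0 among those (would change 0->1): 12

Answer: 12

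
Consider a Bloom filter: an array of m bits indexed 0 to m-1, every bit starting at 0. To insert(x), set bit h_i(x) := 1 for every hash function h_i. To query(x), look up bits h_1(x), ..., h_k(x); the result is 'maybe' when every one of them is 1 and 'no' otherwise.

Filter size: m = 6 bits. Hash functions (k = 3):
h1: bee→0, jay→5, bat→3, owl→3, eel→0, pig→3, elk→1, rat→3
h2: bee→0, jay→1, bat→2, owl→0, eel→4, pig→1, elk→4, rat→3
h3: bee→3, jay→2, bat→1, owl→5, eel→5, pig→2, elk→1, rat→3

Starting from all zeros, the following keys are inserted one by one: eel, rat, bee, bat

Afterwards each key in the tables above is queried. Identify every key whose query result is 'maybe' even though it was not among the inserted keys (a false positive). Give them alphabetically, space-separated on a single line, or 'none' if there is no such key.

Start: bits=000000
After insert 'eel': sets bits 0 4 5 -> bits=100011
After insert 'rat': sets bits 3 -> bits=100111
After insert 'bee': sets bits 0 3 -> bits=100111
After insert 'bat': sets bits 1 2 3 -> bits=111111
Not inserted: elk jay owl pig — query each against bits=111111:
query elk: checks bit1=1, bit4=1 (all 1) -> maybe => FALSE POSITIVE
query jay: checks bit1=1, bit2=1, bit5=1 (all 1) -> maybe => FALSE POSITIVE
query owl: checks bit0=1, bit3=1, bit5=1 (all 1) -> maybe => FALSE POSITIVE
query pig: checks bit1=1, bit2=1, bit3=1 (all 1) -> maybe => FALSE POSITIVE
False positives (alphabetical): elk jay owl pig

Answer: elk jay owl pig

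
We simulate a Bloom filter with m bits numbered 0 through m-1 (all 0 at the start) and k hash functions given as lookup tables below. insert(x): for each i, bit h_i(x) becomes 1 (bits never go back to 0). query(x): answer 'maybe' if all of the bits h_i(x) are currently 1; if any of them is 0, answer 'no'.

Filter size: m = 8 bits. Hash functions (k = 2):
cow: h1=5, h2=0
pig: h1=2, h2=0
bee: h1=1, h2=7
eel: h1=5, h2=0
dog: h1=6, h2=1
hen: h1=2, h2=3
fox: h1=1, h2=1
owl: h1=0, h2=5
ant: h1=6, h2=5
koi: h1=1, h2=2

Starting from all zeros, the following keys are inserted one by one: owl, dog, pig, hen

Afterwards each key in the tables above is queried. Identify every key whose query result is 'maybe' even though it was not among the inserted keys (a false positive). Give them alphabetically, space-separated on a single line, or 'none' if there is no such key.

Answer: ant cow eel fox koi

Derivation:
Start: bits=00000000
After insert 'owl': sets bits 0 5 -> bits=10000100
After insert 'dog': sets bits 1 6 -> bits=11000110
After insert 'pig': sets bits 0 2 -> bits=11100110
After insert 'hen': sets bits 2 3 -> bits=11110110
Not inserted: ant bee cow eel fox koi — query each against bits=11110110:
query ant: checks bit5=1, bit6=1 (all 1) -> maybe => FALSE POSITIVE
query bee: checks bit1=1, bit7=0 (has a 0) -> no => not a false positive
query cow: checks bit0=1, bit5=1 (all 1) -> maybe => FALSE POSITIVE
query eel: checks bit0=1, bit5=1 (all 1) -> maybe => FALSE POSITIVE
query fox: checks bit1=1 (all 1) -> maybe => FALSE POSITIVE
query koi: checks bit1=1, bit2=1 (all 1) -> maybe => FALSE POSITIVE
False positives (alphabetical): ant cow eel fox koi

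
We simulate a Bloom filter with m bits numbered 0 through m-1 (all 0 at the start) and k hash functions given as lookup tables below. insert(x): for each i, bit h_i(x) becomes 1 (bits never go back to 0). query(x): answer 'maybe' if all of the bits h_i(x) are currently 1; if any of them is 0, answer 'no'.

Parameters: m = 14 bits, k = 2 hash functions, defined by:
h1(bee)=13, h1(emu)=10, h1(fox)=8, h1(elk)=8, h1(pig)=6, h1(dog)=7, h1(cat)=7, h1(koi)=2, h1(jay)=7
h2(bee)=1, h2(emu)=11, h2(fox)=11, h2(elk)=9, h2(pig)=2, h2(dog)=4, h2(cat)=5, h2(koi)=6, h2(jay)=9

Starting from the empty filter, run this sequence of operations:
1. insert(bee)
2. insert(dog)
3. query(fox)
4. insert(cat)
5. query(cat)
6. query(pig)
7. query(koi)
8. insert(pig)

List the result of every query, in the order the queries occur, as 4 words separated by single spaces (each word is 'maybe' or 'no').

Start: bits=00000000000000
Op 1: insert bee -> sets bits 1 13 -> bits=01000000000001
Op 2: insert dog -> sets bits 4 7 -> bits=01001001000001
Op 3: query fox -> checks bit8=0, bit11=0 (has a 0) -> no
Op 4: insert cat -> sets bits 5 7 -> bits=01001101000001
Op 5: query cat -> checks bit5=1, bit7=1 (all 1) -> maybe
Op 6: query pig -> checks bit2=0, bit6=0 (has a 0) -> no
Op 7: query koi -> checks bit2=0, bit6=0 (has a 0) -> no
Op 8: insert pig -> sets bits 2 6 -> bits=01101111000001
Query results in order: no maybe no no

Answer: no maybe no no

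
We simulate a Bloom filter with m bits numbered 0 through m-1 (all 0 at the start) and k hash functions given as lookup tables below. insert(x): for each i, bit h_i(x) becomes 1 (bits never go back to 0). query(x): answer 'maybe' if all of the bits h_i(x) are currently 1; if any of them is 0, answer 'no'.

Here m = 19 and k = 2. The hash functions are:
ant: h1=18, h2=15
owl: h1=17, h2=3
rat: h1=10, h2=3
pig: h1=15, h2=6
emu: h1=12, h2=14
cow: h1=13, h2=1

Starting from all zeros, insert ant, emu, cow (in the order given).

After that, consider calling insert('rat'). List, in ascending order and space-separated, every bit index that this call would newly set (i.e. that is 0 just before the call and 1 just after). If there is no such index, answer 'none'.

Start: bits=0000000000000000000
After insert 'ant': sets bits 15 18 -> bits=0000000000000001001
After insert 'emu': sets bits 12 14 -> bits=0000000000001011001
After insert 'cow': sets bits 1 13 -> bits=0100000000001111001
insert 'rat' would touch bits 3 10; currently bit3=0, bit10=0
Bits that are 0 among those (would change 0->1): 3 10

Answer: 3 10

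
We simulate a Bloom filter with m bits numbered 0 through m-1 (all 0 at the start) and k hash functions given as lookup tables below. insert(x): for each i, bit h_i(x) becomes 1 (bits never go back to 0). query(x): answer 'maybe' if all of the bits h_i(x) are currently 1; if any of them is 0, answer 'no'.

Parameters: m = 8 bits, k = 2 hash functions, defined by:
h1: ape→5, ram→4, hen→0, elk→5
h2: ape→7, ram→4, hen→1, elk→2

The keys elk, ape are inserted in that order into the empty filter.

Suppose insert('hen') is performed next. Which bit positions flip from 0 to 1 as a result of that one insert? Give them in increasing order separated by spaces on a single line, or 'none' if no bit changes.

Answer: 0 1

Derivation:
Start: bits=00000000
After insert 'elk': sets bits 2 5 -> bits=00100100
After insert 'ape': sets bits 5 7 -> bits=00100101
insert 'hen' would touch bits 0 1; currently bit0=0, bit1=0
Bits that are 0 among those (would change 0->1): 0 1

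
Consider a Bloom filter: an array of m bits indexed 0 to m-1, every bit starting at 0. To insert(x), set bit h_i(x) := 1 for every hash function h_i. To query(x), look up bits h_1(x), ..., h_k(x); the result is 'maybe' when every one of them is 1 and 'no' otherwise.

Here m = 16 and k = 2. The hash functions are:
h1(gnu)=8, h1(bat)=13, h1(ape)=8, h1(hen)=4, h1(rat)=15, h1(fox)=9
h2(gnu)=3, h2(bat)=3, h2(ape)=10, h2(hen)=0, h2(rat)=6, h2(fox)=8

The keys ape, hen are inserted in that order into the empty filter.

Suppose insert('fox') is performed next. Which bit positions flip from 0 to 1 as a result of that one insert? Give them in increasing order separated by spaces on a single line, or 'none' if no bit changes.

Answer: 9

Derivation:
Start: bits=0000000000000000
After insert 'ape': sets bits 8 10 -> bits=0000000010100000
After insert 'hen': sets bits 0 4 -> bits=1000100010100000
insert 'fox' would touch bits 8 9; currently bit8=1, bit9=0
Bits that are 0 among those (would change 0->1): 9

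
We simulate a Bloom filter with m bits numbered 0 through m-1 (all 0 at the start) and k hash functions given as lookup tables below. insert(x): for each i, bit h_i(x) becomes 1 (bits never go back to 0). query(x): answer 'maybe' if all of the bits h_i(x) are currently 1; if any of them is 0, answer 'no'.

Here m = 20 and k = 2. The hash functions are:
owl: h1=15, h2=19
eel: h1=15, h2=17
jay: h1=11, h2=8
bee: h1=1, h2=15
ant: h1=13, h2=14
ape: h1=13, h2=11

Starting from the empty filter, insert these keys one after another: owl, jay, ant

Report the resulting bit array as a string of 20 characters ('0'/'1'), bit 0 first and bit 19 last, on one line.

Start: bits=00000000000000000000
After insert 'owl': sets bits 15 19 -> bits=00000000000000010001
After insert 'jay': sets bits 8 11 -> bits=00000000100100010001
After insert 'ant': sets bits 13 14 -> bits=00000000100101110001

Answer: 00000000100101110001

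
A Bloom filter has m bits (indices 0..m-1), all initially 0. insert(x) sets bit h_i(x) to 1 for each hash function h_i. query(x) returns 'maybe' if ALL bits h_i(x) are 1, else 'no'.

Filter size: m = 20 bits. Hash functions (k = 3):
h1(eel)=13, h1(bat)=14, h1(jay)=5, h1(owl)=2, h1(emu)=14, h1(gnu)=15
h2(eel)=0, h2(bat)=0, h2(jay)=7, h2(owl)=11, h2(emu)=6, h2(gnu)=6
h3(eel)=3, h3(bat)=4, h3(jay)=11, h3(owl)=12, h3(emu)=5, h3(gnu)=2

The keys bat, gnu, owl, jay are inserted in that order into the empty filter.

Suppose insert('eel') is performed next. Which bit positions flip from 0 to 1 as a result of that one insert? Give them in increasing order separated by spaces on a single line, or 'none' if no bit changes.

Start: bits=00000000000000000000
After insert 'bat': sets bits 0 4 14 -> bits=10001000000000100000
After insert 'gnu': sets bits 2 6 15 -> bits=10101010000000110000
After insert 'owl': sets bits 2 11 12 -> bits=10101010000110110000
After insert 'jay': sets bits 5 7 11 -> bits=10101111000110110000
insert 'eel' would touch bits 0 3 13; currently bit0=1, bit3=0, bit13=0
Bits that are 0 among those (would change 0->1): 3 13

Answer: 3 13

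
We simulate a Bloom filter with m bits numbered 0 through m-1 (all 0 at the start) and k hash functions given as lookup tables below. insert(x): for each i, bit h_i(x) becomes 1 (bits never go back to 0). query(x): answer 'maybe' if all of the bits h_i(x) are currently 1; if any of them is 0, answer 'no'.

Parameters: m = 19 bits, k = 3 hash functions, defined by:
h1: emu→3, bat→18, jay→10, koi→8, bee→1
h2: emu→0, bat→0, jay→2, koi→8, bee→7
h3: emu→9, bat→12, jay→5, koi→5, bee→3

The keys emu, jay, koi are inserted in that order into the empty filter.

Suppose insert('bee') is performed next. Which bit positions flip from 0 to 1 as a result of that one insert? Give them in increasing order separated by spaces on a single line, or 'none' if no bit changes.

Start: bits=0000000000000000000
After insert 'emu': sets bits 0 3 9 -> bits=1001000001000000000
After insert 'jay': sets bits 2 5 10 -> bits=1011010001100000000
After insert 'koi': sets bits 5 8 -> bits=1011010011100000000
insert 'bee' would touch bits 1 3 7; currently bit1=0, bit3=1, bit7=0
Bits that are 0 among those (would change 0->1): 1 7

Answer: 1 7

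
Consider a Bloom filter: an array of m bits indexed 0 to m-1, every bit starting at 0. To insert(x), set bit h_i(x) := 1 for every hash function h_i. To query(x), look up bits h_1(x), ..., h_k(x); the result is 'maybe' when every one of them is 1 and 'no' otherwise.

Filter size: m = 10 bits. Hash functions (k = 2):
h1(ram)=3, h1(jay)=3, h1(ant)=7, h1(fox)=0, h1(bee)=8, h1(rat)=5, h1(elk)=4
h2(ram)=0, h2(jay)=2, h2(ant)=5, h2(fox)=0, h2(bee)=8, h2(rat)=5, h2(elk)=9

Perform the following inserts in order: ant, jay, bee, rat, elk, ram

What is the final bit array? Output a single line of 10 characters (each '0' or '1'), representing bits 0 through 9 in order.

Start: bits=0000000000
After insert 'ant': sets bits 5 7 -> bits=0000010100
After insert 'jay': sets bits 2 3 -> bits=0011010100
After insert 'bee': sets bits 8 -> bits=0011010110
After insert 'rat': sets bits 5 -> bits=0011010110
After insert 'elk': sets bits 4 9 -> bits=0011110111
After insert 'ram': sets bits 0 3 -> bits=1011110111

Answer: 1011110111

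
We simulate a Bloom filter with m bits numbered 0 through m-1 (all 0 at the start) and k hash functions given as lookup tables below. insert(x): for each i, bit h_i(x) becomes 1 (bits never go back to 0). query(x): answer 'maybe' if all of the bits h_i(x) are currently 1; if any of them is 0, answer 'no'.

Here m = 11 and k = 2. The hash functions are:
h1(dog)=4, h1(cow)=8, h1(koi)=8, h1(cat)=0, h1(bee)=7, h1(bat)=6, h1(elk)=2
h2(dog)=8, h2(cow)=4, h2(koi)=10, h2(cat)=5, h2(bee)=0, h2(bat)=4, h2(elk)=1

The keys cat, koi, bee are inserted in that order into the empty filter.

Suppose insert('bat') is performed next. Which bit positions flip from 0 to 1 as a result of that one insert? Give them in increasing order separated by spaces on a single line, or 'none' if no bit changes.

Answer: 4 6

Derivation:
Start: bits=00000000000
After insert 'cat': sets bits 0 5 -> bits=10000100000
After insert 'koi': sets bits 8 10 -> bits=10000100101
After insert 'bee': sets bits 0 7 -> bits=10000101101
insert 'bat' would touch bits 4 6; currently bit4=0, bit6=0
Bits that are 0 among those (would change 0->1): 4 6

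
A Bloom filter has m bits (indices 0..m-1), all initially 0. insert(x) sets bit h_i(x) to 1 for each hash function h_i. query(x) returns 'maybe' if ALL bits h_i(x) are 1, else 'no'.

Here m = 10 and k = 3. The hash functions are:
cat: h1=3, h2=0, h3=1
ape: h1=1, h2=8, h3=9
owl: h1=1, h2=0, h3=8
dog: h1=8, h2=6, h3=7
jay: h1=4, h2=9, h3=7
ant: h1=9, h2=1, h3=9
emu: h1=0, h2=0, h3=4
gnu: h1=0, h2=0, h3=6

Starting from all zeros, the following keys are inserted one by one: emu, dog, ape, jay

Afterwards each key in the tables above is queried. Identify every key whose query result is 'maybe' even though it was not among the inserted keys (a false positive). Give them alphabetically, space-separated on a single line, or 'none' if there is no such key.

Start: bits=0000000000
After insert 'emu': sets bits 0 4 -> bits=1000100000
After insert 'dog': sets bits 6 7 8 -> bits=1000101110
After insert 'ape': sets bits 1 8 9 -> bits=1100101111
After insert 'jay': sets bits 4 7 9 -> bits=1100101111
Not inserted: ant cat gnu owl — query each against bits=1100101111:
query ant: checks bit1=1, bit9=1 (all 1) -> maybe => FALSE POSITIVE
query cat: checks bit0=1, bit1=1, bit3=0 (has a 0) -> no => not a false positive
query gnu: checks bit0=1, bit6=1 (all 1) -> maybe => FALSE POSITIVE
query owl: checks bit0=1, bit1=1, bit8=1 (all 1) -> maybe => FALSE POSITIVE
False positives (alphabetical): ant gnu owl

Answer: ant gnu owl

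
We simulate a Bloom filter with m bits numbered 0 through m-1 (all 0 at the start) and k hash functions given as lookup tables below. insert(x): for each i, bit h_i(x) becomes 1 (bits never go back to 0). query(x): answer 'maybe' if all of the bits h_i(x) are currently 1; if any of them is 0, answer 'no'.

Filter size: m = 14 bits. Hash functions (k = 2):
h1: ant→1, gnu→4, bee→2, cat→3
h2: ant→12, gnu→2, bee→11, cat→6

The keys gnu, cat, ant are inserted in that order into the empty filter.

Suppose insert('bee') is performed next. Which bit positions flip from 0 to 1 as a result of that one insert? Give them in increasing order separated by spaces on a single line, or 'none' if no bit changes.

Start: bits=00000000000000
After insert 'gnu': sets bits 2 4 -> bits=00101000000000
After insert 'cat': sets bits 3 6 -> bits=00111010000000
After insert 'ant': sets bits 1 12 -> bits=01111010000010
insert 'bee' would touch bits 2 11; currently bit2=1, bit11=0
Bits that are 0 among those (would change 0->1): 11

Answer: 11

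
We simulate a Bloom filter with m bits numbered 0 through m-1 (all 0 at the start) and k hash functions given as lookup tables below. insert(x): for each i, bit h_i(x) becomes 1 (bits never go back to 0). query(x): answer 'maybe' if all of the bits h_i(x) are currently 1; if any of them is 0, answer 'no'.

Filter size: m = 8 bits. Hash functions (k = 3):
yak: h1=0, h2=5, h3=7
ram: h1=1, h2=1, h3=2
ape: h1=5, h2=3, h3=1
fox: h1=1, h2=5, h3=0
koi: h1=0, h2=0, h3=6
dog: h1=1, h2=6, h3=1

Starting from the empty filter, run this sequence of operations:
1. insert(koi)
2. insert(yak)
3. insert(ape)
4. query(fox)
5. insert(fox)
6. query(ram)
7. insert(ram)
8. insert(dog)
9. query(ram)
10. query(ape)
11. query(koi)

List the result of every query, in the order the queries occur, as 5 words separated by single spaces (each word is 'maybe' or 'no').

Answer: maybe no maybe maybe maybe

Derivation:
Start: bits=00000000
Op 1: insert koi -> sets bits 0 6 -> bits=10000010
Op 2: insert yak -> sets bits 0 5 7 -> bits=10000111
Op 3: insert ape -> sets bits 1 3 5 -> bits=11010111
Op 4: query fox -> checks bit0=1, bit1=1, bit5=1 (all 1) -> maybe
Op 5: insert fox -> sets bits 0 1 5 -> bits=11010111
Op 6: query ram -> checks bit1=1, bit2=0 (has a 0) -> no
Op 7: insert ram -> sets bits 1 2 -> bits=11110111
Op 8: insert dog -> sets bits 1 6 -> bits=11110111
Op 9: query ram -> checks bit1=1, bit2=1 (all 1) -> maybe
Op 10: query ape -> checks bit1=1, bit3=1, bit5=1 (all 1) -> maybe
Op 11: query koi -> checks bit0=1, bit6=1 (all 1) -> maybe
Query results in order: maybe no maybe maybe maybe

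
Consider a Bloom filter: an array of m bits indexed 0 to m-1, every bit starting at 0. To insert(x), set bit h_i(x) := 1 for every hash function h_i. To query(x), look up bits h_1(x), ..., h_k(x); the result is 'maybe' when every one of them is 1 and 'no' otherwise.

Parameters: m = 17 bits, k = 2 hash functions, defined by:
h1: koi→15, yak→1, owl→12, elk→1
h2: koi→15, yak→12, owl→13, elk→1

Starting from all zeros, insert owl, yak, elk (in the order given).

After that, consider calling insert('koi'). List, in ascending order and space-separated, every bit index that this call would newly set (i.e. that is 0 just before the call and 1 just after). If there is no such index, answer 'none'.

Start: bits=00000000000000000
After insert 'owl': sets bits 12 13 -> bits=00000000000011000
After insert 'yak': sets bits 1 12 -> bits=01000000000011000
After insert 'elk': sets bits 1 -> bits=01000000000011000
insert 'koi' would touch bits 15; currently bit15=0
Bits that are 0 among those (would change 0->1): 15

Answer: 15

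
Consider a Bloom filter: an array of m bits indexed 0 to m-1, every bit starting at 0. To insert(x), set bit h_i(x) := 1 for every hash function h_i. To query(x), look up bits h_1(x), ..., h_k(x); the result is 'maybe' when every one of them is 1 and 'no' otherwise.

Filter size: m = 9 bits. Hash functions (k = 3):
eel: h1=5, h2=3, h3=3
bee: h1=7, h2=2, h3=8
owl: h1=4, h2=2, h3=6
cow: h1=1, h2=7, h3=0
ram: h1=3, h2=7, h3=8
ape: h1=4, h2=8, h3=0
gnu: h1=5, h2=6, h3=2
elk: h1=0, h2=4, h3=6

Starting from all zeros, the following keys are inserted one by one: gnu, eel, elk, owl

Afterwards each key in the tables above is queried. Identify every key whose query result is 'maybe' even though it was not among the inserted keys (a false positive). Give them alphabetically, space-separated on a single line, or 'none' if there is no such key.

Start: bits=000000000
After insert 'gnu': sets bits 2 5 6 -> bits=001001100
After insert 'eel': sets bits 3 5 -> bits=001101100
After insert 'elk': sets bits 0 4 6 -> bits=101111100
After insert 'owl': sets bits 2 4 6 -> bits=101111100
Not inserted: ape bee cow ram — query each against bits=101111100:
query ape: checks bit0=1, bit4=1, bit8=0 (has a 0) -> no => not a false positive
query bee: checks bit2=1, bit7=0, bit8=0 (has a 0) -> no => not a false positive
query cow: checks bit0=1, bit1=0, bit7=0 (has a 0) -> no => not a false positive
query ram: checks bit3=1, bit7=0, bit8=0 (has a 0) -> no => not a false positive
False positives (alphabetical): none

Answer: none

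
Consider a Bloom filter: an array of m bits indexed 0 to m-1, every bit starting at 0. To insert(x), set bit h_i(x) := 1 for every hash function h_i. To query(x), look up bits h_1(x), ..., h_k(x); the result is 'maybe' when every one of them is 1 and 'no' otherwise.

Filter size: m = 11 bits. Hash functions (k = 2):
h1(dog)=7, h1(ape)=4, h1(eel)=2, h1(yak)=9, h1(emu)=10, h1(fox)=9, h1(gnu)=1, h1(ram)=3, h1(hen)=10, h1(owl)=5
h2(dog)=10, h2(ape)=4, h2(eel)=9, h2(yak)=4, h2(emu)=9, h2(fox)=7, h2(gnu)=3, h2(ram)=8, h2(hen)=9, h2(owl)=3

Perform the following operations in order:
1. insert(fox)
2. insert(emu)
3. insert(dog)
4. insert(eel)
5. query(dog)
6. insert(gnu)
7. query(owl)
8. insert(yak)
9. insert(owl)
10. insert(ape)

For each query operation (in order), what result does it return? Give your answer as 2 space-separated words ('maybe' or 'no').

Answer: maybe no

Derivation:
Start: bits=00000000000
Op 1: insert fox -> sets bits 7 9 -> bits=00000001010
Op 2: insert emu -> sets bits 9 10 -> bits=00000001011
Op 3: insert dog -> sets bits 7 10 -> bits=00000001011
Op 4: insert eel -> sets bits 2 9 -> bits=00100001011
Op 5: query dog -> checks bit7=1, bit10=1 (all 1) -> maybe
Op 6: insert gnu -> sets bits 1 3 -> bits=01110001011
Op 7: query owl -> checks bit3=1, bit5=0 (has a 0) -> no
Op 8: insert yak -> sets bits 4 9 -> bits=01111001011
Op 9: insert owl -> sets bits 3 5 -> bits=01111101011
Op 10: insert ape -> sets bits 4 -> bits=01111101011
Query results in order: maybe no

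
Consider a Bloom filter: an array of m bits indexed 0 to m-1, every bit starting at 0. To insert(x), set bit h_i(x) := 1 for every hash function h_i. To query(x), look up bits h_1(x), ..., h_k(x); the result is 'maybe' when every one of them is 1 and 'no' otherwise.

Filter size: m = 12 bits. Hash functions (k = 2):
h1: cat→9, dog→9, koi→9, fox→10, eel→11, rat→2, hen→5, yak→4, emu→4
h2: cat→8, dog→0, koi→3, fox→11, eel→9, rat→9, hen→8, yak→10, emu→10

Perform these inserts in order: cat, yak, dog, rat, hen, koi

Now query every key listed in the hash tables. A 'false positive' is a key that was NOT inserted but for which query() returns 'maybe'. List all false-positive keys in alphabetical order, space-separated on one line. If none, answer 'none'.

Start: bits=000000000000
After insert 'cat': sets bits 8 9 -> bits=000000001100
After insert 'yak': sets bits 4 10 -> bits=000010001110
After insert 'dog': sets bits 0 9 -> bits=100010001110
After insert 'rat': sets bits 2 9 -> bits=101010001110
After insert 'hen': sets bits 5 8 -> bits=101011001110
After insert 'koi': sets bits 3 9 -> bits=101111001110
Not inserted: eel emu fox — query each against bits=101111001110:
query eel: checks bit9=1, bit11=0 (has a 0) -> no => not a false positive
query emu: checks bit4=1, bit10=1 (all 1) -> maybe => FALSE POSITIVE
query fox: checks bit10=1, bit11=0 (has a 0) -> no => not a false positive
False positives (alphabetical): emu

Answer: emu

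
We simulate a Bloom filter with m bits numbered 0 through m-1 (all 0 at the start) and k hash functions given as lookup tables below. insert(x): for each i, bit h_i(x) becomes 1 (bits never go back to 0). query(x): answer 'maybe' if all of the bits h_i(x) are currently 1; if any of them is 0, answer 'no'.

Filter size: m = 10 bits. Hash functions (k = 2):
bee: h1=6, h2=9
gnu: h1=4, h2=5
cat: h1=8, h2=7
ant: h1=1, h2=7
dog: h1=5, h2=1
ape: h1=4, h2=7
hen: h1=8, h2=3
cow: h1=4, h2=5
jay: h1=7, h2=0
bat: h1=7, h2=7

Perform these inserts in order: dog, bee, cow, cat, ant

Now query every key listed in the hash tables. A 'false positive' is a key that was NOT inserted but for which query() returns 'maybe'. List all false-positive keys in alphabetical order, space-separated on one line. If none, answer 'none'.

Start: bits=0000000000
After insert 'dog': sets bits 1 5 -> bits=0100010000
After insert 'bee': sets bits 6 9 -> bits=0100011001
After insert 'cow': sets bits 4 5 -> bits=0100111001
After insert 'cat': sets bits 7 8 -> bits=0100111111
After insert 'ant': sets bits 1 7 -> bits=0100111111
Not inserted: ape bat gnu hen jay — query each against bits=0100111111:
query ape: checks bit4=1, bit7=1 (all 1) -> maybe => FALSE POSITIVE
query bat: checks bit7=1 (all 1) -> maybe => FALSE POSITIVE
query gnu: checks bit4=1, bit5=1 (all 1) -> maybe => FALSE POSITIVE
query hen: checks bit3=0, bit8=1 (has a 0) -> no => not a false positive
query jay: checks bit0=0, bit7=1 (has a 0) -> no => not a false positive
False positives (alphabetical): ape bat gnu

Answer: ape bat gnu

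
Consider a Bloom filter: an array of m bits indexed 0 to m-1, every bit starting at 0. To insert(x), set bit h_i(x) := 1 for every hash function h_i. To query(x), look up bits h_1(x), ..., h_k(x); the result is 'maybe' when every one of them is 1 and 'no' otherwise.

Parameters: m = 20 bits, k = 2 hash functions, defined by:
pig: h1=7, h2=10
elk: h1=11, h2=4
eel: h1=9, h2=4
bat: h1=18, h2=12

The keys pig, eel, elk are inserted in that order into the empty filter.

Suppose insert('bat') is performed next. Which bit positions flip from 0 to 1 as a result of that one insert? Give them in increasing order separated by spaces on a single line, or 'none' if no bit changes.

Start: bits=00000000000000000000
After insert 'pig': sets bits 7 10 -> bits=00000001001000000000
After insert 'eel': sets bits 4 9 -> bits=00001001011000000000
After insert 'elk': sets bits 4 11 -> bits=00001001011100000000
insert 'bat' would touch bits 12 18; currently bit12=0, bit18=0
Bits that are 0 among those (would change 0->1): 12 18

Answer: 12 18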